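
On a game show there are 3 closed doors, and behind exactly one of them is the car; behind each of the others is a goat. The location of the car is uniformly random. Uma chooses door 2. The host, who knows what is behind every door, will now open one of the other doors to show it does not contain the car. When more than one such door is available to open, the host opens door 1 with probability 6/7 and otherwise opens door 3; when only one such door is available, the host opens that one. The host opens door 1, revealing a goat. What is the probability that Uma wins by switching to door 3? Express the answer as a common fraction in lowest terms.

Consider each possible location of the car in turn.
If it is behind door 1 (prior 1/3): the host opened door 1, so this case is ruled out; weight (1/3)·0 = 0.
If it is behind door 2 (prior 1/3): door 1 is available, opened with probability 6/7; weight (1/3)·(6/7) = 2/7.
If it is behind door 3 (prior 1/3): only door 1 is available, probability 1; weight (1/3)·1 = 1/3.
The weights sum to 13/21.
So P(the car behind door 3 | the host opened door 1) = (1/3) / (13/21) = 7/13.

7/13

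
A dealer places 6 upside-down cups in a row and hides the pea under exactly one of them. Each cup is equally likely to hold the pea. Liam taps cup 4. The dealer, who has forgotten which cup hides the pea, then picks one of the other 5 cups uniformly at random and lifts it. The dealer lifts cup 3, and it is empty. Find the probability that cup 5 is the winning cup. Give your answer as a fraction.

Consider each possible location of the pea in turn.
If it is under any of cups 1, 2, 4, 5, and 6 (prior 1/6 each): the dealer picks cup 3 with probability 1/5 regardless, and it is not the prize; weight (1/6)·(1/5) = 1/30 each.
If it is under cup 3 (prior 1/6): the dealer opened cup 3, so this case is ruled out; weight (1/6)·0 = 0.
The weights sum to 1/6.
So P(the pea under cup 5 | the dealer opened cup 3) = (1/30) / (1/6) = 1/5.

1/5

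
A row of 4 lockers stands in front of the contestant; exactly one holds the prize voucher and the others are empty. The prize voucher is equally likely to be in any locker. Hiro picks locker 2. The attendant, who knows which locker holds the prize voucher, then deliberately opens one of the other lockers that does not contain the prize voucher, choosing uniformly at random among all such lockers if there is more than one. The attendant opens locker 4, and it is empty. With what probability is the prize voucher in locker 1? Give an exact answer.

Apply Bayes' rule, conditioning on where the prize voucher actually is.
If it is in either of lockers 1 and 3 (prior 1/4 each): the attendant has 2 equally likely choices, so probability 1/2; weight (1/4)·(1/2) = 1/8 each.
If it is in locker 2 (prior 1/4): the attendant has 3 equally likely choices, so probability 1/3; weight (1/4)·(1/3) = 1/12.
If it is in locker 4 (prior 1/4): the attendant opened locker 4, so this case is ruled out; weight (1/4)·0 = 0.
The weights sum to 1/3.
So P(the prize voucher in locker 1 | the attendant opened locker 4) = (1/8) / (1/3) = 3/8.

3/8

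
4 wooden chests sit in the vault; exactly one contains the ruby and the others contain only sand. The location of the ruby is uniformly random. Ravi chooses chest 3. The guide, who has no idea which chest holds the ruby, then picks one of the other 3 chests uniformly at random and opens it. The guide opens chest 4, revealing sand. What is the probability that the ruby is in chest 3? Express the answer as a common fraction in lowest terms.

1/3

Because the guide chose which chest to open without knowing where the ruby is, the choice is independent of the prize location. Learning that chest 4 does not hold the ruby simply rules out that one location and leaves the remaining 3 chests still equally likely by symmetry.
So P(the ruby in chest 3) = 1/3.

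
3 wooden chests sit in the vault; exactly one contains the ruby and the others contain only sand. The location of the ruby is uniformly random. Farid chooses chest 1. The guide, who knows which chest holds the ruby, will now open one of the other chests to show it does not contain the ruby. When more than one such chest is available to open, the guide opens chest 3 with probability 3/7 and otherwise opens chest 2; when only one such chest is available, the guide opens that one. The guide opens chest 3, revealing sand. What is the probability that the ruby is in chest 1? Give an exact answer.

3/10

Apply Bayes' rule, conditioning on where the ruby actually is.
If it is in chest 1 (prior 1/3): chest 3 is available, opened with probability 3/7; weight (1/3)·(3/7) = 1/7.
If it is in chest 2 (prior 1/3): only chest 3 is available, probability 1; weight (1/3)·1 = 1/3.
If it is in chest 3 (prior 1/3): the guide opened chest 3, so this case is ruled out; weight (1/3)·0 = 0.
The weights sum to 10/21.
So P(the ruby in chest 1 | the guide opened chest 3) = (1/7) / (10/21) = 3/10.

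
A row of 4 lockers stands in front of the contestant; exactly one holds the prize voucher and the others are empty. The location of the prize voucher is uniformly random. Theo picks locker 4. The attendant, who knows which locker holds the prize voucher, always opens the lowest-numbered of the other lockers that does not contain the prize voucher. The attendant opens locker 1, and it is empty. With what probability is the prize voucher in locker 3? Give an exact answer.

Apply Bayes' rule, conditioning on where the prize voucher actually is.
If it is in locker 1 (prior 1/4): the attendant opened locker 1, so this case is ruled out; weight (1/4)·0 = 0.
If it is in any of lockers 2, 3, and 4 (prior 1/4 each): locker 1 is the lowest-numbered option available, probability 1; weight (1/4)·1 = 1/4 each.
The weights sum to 3/4.
So P(the prize voucher in locker 3 | the attendant opened locker 1) = (1/4) / (3/4) = 1/3.

1/3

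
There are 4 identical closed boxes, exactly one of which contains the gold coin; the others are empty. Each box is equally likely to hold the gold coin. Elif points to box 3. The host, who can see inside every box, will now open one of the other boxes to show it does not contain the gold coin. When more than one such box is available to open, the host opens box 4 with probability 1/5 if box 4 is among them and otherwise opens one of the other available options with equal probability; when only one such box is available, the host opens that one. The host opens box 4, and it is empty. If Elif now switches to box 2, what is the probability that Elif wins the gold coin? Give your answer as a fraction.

1/3

Condition on the true location of the gold coin.
If it is in any of boxes 1, 2, and 3 (prior 1/4 each): box 4 is available, opened with probability 1/5; weight (1/4)·(1/5) = 1/20 each.
If it is in box 4 (prior 1/4): the host opened box 4, so this case is ruled out; weight (1/4)·0 = 0.
The weights sum to 3/20.
So P(the gold coin in box 2 | the host opened box 4) = (1/20) / (3/20) = 1/3.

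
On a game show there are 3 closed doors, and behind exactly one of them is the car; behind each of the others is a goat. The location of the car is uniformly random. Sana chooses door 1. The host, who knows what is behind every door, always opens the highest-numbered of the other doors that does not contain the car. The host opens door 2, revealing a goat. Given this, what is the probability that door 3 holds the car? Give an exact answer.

Condition on the true location of the car.
If it is behind door 1 (prior 1/3): the host would have opened door 3 instead, probability 0; weight (1/3)·0 = 0.
If it is behind door 2 (prior 1/3): the host opened door 2, so this case is ruled out; weight (1/3)·0 = 0.
If it is behind door 3 (prior 1/3): door 2 is the highest-numbered option available, probability 1; weight (1/3)·1 = 1/3.
The weights sum to 1/3.
So P(the car behind door 3 | the host opened door 2) = (1/3) / (1/3) = 1.

1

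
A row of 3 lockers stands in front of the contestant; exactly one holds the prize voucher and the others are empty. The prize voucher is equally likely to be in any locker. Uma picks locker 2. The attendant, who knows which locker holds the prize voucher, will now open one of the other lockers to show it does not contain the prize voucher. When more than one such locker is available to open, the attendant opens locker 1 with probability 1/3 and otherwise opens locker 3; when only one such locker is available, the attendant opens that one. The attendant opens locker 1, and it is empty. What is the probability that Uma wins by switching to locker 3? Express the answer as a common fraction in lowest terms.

3/4

Consider each possible location of the prize voucher in turn.
If it is in locker 1 (prior 1/3): the attendant opened locker 1, so this case is ruled out; weight (1/3)·0 = 0.
If it is in locker 2 (prior 1/3): locker 1 is available, opened with probability 1/3; weight (1/3)·(1/3) = 1/9.
If it is in locker 3 (prior 1/3): only locker 1 is available, probability 1; weight (1/3)·1 = 1/3.
The weights sum to 4/9.
So P(the prize voucher in locker 3 | the attendant opened locker 1) = (1/3) / (4/9) = 3/4.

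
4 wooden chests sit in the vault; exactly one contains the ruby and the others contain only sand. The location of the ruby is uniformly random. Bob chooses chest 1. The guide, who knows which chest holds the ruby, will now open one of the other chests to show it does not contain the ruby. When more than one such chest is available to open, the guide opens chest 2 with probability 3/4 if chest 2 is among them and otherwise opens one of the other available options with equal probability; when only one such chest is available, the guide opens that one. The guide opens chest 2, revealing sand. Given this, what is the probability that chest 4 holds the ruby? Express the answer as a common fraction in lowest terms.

1/3

Condition on the true location of the ruby.
If it is in any of chests 1, 3, and 4 (prior 1/4 each): chest 2 is available, opened with probability 3/4; weight (1/4)·(3/4) = 3/16 each.
If it is in chest 2 (prior 1/4): the guide opened chest 2, so this case is ruled out; weight (1/4)·0 = 0.
The weights sum to 9/16.
So P(the ruby in chest 4 | the guide opened chest 2) = (3/16) / (9/16) = 1/3.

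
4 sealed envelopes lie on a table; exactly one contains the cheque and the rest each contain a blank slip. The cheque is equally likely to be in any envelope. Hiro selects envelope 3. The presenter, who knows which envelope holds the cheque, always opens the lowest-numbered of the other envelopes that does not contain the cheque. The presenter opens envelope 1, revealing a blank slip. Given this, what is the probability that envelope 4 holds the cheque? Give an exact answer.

Condition on the true location of the cheque.
If it is in envelope 1 (prior 1/4): the presenter opened envelope 1, so this case is ruled out; weight (1/4)·0 = 0.
If it is in any of envelopes 2, 3, and 4 (prior 1/4 each): envelope 1 is the lowest-numbered option available, probability 1; weight (1/4)·1 = 1/4 each.
The weights sum to 3/4.
So P(the cheque in envelope 4 | the presenter opened envelope 1) = (1/4) / (3/4) = 1/3.

1/3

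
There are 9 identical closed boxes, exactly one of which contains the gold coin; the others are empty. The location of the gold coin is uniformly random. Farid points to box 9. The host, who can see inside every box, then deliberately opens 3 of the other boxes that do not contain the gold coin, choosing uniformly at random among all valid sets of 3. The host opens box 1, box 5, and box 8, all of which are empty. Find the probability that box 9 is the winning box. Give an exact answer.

Condition on the true location of the gold coin.
If it is in any of boxes 1, 5, and 8 (prior 1/9 each): that box was opened and seen not to hold the prize — ruled out; weight (1/9)·0 = 0 each.
If it is in any of boxes 2, 3, 4, 6, and 7 (prior 1/9 each): the host has 35 equally likely choices, so probability 1/35; weight (1/9)·(1/35) = 1/315 each.
If it is in box 9 (prior 1/9): the host has 56 equally likely choices, so probability 1/56; weight (1/9)·(1/56) = 1/504.
The weights sum to 1/56.
So P(the gold coin in box 9 | the host opened box 1, box 5, and box 8) = (1/504) / (1/56) = 1/9.

1/9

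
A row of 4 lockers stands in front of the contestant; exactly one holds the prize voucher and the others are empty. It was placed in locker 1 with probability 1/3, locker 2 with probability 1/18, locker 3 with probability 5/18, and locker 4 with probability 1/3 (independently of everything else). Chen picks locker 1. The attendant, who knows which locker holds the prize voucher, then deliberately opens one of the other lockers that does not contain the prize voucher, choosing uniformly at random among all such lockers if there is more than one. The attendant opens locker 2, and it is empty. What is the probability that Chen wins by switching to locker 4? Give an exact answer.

Apply Bayes' rule, conditioning on where the prize voucher actually is.
If it is in locker 1 (prior 1/3): the attendant has 3 equally likely choices, so probability 1/3; weight (1/3)·(1/3) = 1/9.
If it is in locker 2 (prior 1/18): the attendant opened locker 2, so this case is ruled out; weight (1/18)·0 = 0.
If it is in locker 3 (prior 5/18): the attendant has 2 equally likely choices, so probability 1/2; weight (5/18)·(1/2) = 5/36.
If it is in locker 4 (prior 1/3): the attendant has 2 equally likely choices, so probability 1/2; weight (1/3)·(1/2) = 1/6.
The weights sum to 5/12.
So P(the prize voucher in locker 4 | the attendant opened locker 2) = (1/6) / (5/12) = 2/5.

2/5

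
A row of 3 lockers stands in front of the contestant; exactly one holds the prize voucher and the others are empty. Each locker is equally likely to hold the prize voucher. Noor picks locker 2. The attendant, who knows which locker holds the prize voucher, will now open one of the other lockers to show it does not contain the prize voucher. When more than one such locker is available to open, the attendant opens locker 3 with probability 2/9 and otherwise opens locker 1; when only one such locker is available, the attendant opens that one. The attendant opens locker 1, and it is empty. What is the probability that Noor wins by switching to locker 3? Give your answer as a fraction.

9/16

Condition on the true location of the prize voucher.
If it is in locker 1 (prior 1/3): the attendant opened locker 1, so this case is ruled out; weight (1/3)·0 = 0.
If it is in locker 2 (prior 1/3): locker 3 is available but not opened, probability 7/9; weight (1/3)·(7/9) = 7/27.
If it is in locker 3 (prior 1/3): only locker 1 is available, probability 1; weight (1/3)·1 = 1/3.
The weights sum to 16/27.
So P(the prize voucher in locker 3 | the attendant opened locker 1) = (1/3) / (16/27) = 9/16.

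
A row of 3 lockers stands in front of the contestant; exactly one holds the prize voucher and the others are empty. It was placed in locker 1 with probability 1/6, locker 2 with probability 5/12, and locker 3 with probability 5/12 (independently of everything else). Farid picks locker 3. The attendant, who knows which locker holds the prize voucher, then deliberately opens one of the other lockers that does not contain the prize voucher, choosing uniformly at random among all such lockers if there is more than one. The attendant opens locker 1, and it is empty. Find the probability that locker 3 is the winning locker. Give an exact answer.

Consider each possible location of the prize voucher in turn.
If it is in locker 1 (prior 1/6): the attendant opened locker 1, so this case is ruled out; weight (1/6)·0 = 0.
If it is in locker 2 (prior 5/12): the attendant has no choice, probability 1; weight (5/12)·1 = 5/12.
If it is in locker 3 (prior 5/12): the attendant has 2 equally likely choices, so probability 1/2; weight (5/12)·(1/2) = 5/24.
The weights sum to 5/8.
So P(the prize voucher in locker 3 | the attendant opened locker 1) = (5/24) / (5/8) = 1/3.

1/3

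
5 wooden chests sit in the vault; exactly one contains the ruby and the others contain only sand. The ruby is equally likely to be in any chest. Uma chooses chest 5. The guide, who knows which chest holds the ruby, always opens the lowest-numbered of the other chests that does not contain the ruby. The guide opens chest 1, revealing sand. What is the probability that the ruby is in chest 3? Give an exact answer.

1/4

Apply Bayes' rule, conditioning on where the ruby actually is.
If it is in chest 1 (prior 1/5): the guide opened chest 1, so this case is ruled out; weight (1/5)·0 = 0.
If it is in any of chests 2, 3, 4, and 5 (prior 1/5 each): chest 1 is the lowest-numbered option available, probability 1; weight (1/5)·1 = 1/5 each.
The weights sum to 4/5.
So P(the ruby in chest 3 | the guide opened chest 1) = (1/5) / (4/5) = 1/4.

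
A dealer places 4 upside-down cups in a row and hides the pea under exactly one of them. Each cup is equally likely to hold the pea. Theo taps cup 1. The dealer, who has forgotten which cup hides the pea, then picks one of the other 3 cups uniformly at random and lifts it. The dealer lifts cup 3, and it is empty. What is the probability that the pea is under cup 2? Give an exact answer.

Consider each possible location of the pea in turn.
If it is under any of cups 1, 2, and 4 (prior 1/4 each): the dealer picks cup 3 with probability 1/3 regardless, and it is not the prize; weight (1/4)·(1/3) = 1/12 each.
If it is under cup 3 (prior 1/4): the dealer opened cup 3, so this case is ruled out; weight (1/4)·0 = 0.
The weights sum to 1/4.
So P(the pea under cup 2 | the dealer opened cup 3) = (1/12) / (1/4) = 1/3.

1/3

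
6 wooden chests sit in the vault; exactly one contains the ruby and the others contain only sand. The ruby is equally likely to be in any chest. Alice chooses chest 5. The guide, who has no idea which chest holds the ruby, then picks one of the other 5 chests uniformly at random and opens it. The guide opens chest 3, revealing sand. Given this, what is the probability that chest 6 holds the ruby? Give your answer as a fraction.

1/5

Because the guide chose which chest to open without knowing where the ruby is, the choice is independent of the prize location. Learning that chest 3 does not hold the ruby simply rules out that one location and leaves the remaining 5 chests still equally likely by symmetry.
So P(the ruby in chest 6) = 1/5.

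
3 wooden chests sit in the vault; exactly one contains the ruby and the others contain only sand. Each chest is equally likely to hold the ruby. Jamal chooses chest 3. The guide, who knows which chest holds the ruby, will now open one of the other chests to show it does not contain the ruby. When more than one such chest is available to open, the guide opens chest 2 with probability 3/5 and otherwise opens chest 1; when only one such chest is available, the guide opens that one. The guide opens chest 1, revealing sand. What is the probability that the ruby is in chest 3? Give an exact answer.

2/7

Consider each possible location of the ruby in turn.
If it is in chest 1 (prior 1/3): the guide opened chest 1, so this case is ruled out; weight (1/3)·0 = 0.
If it is in chest 2 (prior 1/3): only chest 1 is available, probability 1; weight (1/3)·1 = 1/3.
If it is in chest 3 (prior 1/3): chest 2 is available but not opened, probability 2/5; weight (1/3)·(2/5) = 2/15.
The weights sum to 7/15.
So P(the ruby in chest 3 | the guide opened chest 1) = (2/15) / (7/15) = 2/7.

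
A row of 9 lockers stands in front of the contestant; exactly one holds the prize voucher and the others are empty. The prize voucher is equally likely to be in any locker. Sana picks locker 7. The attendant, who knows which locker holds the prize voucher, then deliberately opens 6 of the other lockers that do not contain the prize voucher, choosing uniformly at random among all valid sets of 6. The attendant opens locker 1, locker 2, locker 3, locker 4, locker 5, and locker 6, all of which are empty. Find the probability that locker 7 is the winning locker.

1/9

Apply Bayes' rule, conditioning on where the prize voucher actually is.
If it is in any of lockers 1, 2, 3, 4, 5, and 6 (prior 1/9 each): that locker was opened and seen not to hold the prize — ruled out; weight (1/9)·0 = 0 each.
If it is in locker 7 (prior 1/9): the attendant has 28 equally likely choices, so probability 1/28; weight (1/9)·(1/28) = 1/252.
If it is in either of lockers 8 and 9 (prior 1/9 each): the attendant has 7 equally likely choices, so probability 1/7; weight (1/9)·(1/7) = 1/63 each.
The weights sum to 1/28.
So P(the prize voucher in locker 7 | the attendant opened locker 1, locker 2, locker 3, locker 4, locker 5, and locker 6) = (1/252) / (1/28) = 1/9.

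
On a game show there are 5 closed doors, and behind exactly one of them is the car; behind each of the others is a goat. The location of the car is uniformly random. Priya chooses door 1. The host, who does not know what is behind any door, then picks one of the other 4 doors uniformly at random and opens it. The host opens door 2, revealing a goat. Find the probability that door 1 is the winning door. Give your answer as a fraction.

Condition on the true location of the car.
If it is behind any of doors 1, 3, 4, and 5 (prior 1/5 each): the host picks door 2 with probability 1/4 regardless, and it is not the prize; weight (1/5)·(1/4) = 1/20 each.
If it is behind door 2 (prior 1/5): the host opened door 2, so this case is ruled out; weight (1/5)·0 = 0.
The weights sum to 1/5.
So P(the car behind door 1 | the host opened door 2) = (1/20) / (1/5) = 1/4.

1/4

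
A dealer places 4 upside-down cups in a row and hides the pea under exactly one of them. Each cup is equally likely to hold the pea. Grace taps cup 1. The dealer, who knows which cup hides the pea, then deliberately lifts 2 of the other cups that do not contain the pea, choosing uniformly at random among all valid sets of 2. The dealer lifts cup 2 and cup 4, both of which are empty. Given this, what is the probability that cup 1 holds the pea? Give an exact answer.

Apply Bayes' rule, conditioning on where the pea actually is.
If it is under cup 1 (prior 1/4): the dealer has 3 equally likely choices, so probability 1/3; weight (1/4)·(1/3) = 1/12.
If it is under either of cups 2 and 4 (prior 1/4 each): that cup was opened and seen not to hold the prize — ruled out; weight (1/4)·0 = 0 each.
If it is under cup 3 (prior 1/4): the dealer has no choice, probability 1; weight (1/4)·1 = 1/4.
The weights sum to 1/3.
So P(the pea under cup 1 | the dealer opened cup 2 and cup 4) = (1/12) / (1/3) = 1/4.

1/4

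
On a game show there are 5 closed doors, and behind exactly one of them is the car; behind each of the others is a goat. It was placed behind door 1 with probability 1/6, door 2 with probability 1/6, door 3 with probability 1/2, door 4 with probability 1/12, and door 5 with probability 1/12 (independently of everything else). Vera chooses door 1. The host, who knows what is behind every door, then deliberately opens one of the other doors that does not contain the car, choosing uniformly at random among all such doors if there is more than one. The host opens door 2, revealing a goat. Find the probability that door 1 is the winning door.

Condition on the true location of the car.
If it is behind door 1 (prior 1/6): the host has 4 equally likely choices, so probability 1/4; weight (1/6)·(1/4) = 1/24.
If it is behind door 2 (prior 1/6): the host opened door 2, so this case is ruled out; weight (1/6)·0 = 0.
If it is behind door 3 (prior 1/2): the host has 3 equally likely choices, so probability 1/3; weight (1/2)·(1/3) = 1/6.
If it is behind either of doors 4 and 5 (prior 1/12 each): the host has 3 equally likely choices, so probability 1/3; weight (1/12)·(1/3) = 1/36 each.
The weights sum to 19/72.
So P(the car behind door 1 | the host opened door 2) = (1/24) / (19/72) = 3/19.

3/19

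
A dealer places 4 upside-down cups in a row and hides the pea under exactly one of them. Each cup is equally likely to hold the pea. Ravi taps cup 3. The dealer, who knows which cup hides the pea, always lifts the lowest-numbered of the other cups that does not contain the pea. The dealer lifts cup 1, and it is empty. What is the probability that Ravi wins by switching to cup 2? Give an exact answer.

1/3

Consider each possible location of the pea in turn.
If it is under cup 1 (prior 1/4): the dealer opened cup 1, so this case is ruled out; weight (1/4)·0 = 0.
If it is under any of cups 2, 3, and 4 (prior 1/4 each): cup 1 is the lowest-numbered option available, probability 1; weight (1/4)·1 = 1/4 each.
The weights sum to 3/4.
So P(the pea under cup 2 | the dealer opened cup 1) = (1/4) / (3/4) = 1/3.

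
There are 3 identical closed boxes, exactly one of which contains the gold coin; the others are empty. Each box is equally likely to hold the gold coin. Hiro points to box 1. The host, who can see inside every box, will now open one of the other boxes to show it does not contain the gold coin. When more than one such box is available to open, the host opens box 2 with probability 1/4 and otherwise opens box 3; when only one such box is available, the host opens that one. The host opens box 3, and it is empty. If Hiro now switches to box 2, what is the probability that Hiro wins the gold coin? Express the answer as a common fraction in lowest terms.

Apply Bayes' rule, conditioning on where the gold coin actually is.
If it is in box 1 (prior 1/3): box 2 is available but not opened, probability 3/4; weight (1/3)·(3/4) = 1/4.
If it is in box 2 (prior 1/3): only box 3 is available, probability 1; weight (1/3)·1 = 1/3.
If it is in box 3 (prior 1/3): the host opened box 3, so this case is ruled out; weight (1/3)·0 = 0.
The weights sum to 7/12.
So P(the gold coin in box 2 | the host opened box 3) = (1/3) / (7/12) = 4/7.

4/7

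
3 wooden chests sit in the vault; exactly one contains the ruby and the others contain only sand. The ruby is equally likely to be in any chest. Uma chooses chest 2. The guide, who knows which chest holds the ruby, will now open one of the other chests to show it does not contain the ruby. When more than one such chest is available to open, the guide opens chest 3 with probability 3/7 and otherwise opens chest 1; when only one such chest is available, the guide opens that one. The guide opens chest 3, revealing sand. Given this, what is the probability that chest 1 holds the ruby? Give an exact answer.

Condition on the true location of the ruby.
If it is in chest 1 (prior 1/3): only chest 3 is available, probability 1; weight (1/3)·1 = 1/3.
If it is in chest 2 (prior 1/3): chest 3 is available, opened with probability 3/7; weight (1/3)·(3/7) = 1/7.
If it is in chest 3 (prior 1/3): the guide opened chest 3, so this case is ruled out; weight (1/3)·0 = 0.
The weights sum to 10/21.
So P(the ruby in chest 1 | the guide opened chest 3) = (1/3) / (10/21) = 7/10.

7/10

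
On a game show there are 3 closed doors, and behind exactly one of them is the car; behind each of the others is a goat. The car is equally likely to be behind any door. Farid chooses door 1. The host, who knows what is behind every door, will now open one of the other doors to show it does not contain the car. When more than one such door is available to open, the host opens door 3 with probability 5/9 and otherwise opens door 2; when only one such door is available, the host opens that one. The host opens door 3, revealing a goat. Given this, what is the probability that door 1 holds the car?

Consider each possible location of the car in turn.
If it is behind door 1 (prior 1/3): door 3 is available, opened with probability 5/9; weight (1/3)·(5/9) = 5/27.
If it is behind door 2 (prior 1/3): only door 3 is available, probability 1; weight (1/3)·1 = 1/3.
If it is behind door 3 (prior 1/3): the host opened door 3, so this case is ruled out; weight (1/3)·0 = 0.
The weights sum to 14/27.
So P(the car behind door 1 | the host opened door 3) = (5/27) / (14/27) = 5/14.

5/14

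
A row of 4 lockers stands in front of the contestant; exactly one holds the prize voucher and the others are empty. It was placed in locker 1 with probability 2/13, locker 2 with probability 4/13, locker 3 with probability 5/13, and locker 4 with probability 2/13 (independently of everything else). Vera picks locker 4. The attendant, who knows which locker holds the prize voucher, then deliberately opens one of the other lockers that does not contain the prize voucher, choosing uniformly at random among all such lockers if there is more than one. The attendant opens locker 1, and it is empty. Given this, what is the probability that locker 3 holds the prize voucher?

Consider each possible location of the prize voucher in turn.
If it is in locker 1 (prior 2/13): the attendant opened locker 1, so this case is ruled out; weight (2/13)·0 = 0.
If it is in locker 2 (prior 4/13): the attendant has 2 equally likely choices, so probability 1/2; weight (4/13)·(1/2) = 2/13.
If it is in locker 3 (prior 5/13): the attendant has 2 equally likely choices, so probability 1/2; weight (5/13)·(1/2) = 5/26.
If it is in locker 4 (prior 2/13): the attendant has 3 equally likely choices, so probability 1/3; weight (2/13)·(1/3) = 2/39.
The weights sum to 31/78.
So P(the prize voucher in locker 3 | the attendant opened locker 1) = (5/26) / (31/78) = 15/31.

15/31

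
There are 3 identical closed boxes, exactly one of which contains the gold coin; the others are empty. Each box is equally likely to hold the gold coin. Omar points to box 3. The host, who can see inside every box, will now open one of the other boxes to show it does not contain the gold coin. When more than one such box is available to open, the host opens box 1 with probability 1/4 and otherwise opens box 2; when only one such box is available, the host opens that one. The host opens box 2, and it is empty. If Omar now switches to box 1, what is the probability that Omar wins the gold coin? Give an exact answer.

Consider each possible location of the gold coin in turn.
If it is in box 1 (prior 1/3): only box 2 is available, probability 1; weight (1/3)·1 = 1/3.
If it is in box 2 (prior 1/3): the host opened box 2, so this case is ruled out; weight (1/3)·0 = 0.
If it is in box 3 (prior 1/3): box 1 is available but not opened, probability 3/4; weight (1/3)·(3/4) = 1/4.
The weights sum to 7/12.
So P(the gold coin in box 1 | the host opened box 2) = (1/3) / (7/12) = 4/7.

4/7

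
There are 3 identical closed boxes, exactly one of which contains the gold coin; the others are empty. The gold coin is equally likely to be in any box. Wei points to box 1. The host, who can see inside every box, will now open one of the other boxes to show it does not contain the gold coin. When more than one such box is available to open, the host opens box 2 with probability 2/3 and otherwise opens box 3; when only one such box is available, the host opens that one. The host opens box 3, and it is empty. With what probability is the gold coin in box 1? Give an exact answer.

1/4

Consider each possible location of the gold coin in turn.
If it is in box 1 (prior 1/3): box 2 is available but not opened, probability 1/3; weight (1/3)·(1/3) = 1/9.
If it is in box 2 (prior 1/3): only box 3 is available, probability 1; weight (1/3)·1 = 1/3.
If it is in box 3 (prior 1/3): the host opened box 3, so this case is ruled out; weight (1/3)·0 = 0.
The weights sum to 4/9.
So P(the gold coin in box 1 | the host opened box 3) = (1/9) / (4/9) = 1/4.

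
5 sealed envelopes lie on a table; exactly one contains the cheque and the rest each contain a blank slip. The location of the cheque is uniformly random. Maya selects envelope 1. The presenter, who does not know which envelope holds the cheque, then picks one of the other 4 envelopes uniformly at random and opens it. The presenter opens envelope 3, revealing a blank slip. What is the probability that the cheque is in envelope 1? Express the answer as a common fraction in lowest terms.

Condition on the true location of the cheque.
If it is in any of envelopes 1, 2, 4, and 5 (prior 1/5 each): the presenter picks envelope 3 with probability 1/4 regardless, and it is not the prize; weight (1/5)·(1/4) = 1/20 each.
If it is in envelope 3 (prior 1/5): the presenter opened envelope 3, so this case is ruled out; weight (1/5)·0 = 0.
The weights sum to 1/5.
So P(the cheque in envelope 1 | the presenter opened envelope 3) = (1/20) / (1/5) = 1/4.

1/4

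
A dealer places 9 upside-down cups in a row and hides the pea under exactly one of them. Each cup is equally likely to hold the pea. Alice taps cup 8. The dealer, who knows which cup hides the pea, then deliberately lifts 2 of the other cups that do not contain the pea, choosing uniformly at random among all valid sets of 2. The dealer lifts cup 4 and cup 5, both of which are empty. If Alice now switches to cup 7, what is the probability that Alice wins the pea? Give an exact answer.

4/27

Apply Bayes' rule, conditioning on where the pea actually is.
If it is under any of cups 1, 2, 3, 6, 7, and 9 (prior 1/9 each): the dealer has 21 equally likely choices, so probability 1/21; weight (1/9)·(1/21) = 1/189 each.
If it is under either of cups 4 and 5 (prior 1/9 each): that cup was opened and seen not to hold the prize — ruled out; weight (1/9)·0 = 0 each.
If it is under cup 8 (prior 1/9): the dealer has 28 equally likely choices, so probability 1/28; weight (1/9)·(1/28) = 1/252.
The weights sum to 1/28.
So P(the pea under cup 7 | the dealer opened cup 4 and cup 5) = (1/189) / (1/28) = 4/27.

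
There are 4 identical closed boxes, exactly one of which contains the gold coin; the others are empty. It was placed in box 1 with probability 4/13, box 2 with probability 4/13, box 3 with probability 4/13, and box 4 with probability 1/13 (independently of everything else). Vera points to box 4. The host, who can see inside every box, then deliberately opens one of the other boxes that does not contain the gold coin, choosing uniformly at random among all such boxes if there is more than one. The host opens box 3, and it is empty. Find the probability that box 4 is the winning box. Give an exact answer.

Condition on the true location of the gold coin.
If it is in either of boxes 1 and 2 (prior 4/13 each): the host has 2 equally likely choices, so probability 1/2; weight (4/13)·(1/2) = 2/13 each.
If it is in box 3 (prior 4/13): the host opened box 3, so this case is ruled out; weight (4/13)·0 = 0.
If it is in box 4 (prior 1/13): the host has 3 equally likely choices, so probability 1/3; weight (1/13)·(1/3) = 1/39.
The weights sum to 1/3.
So P(the gold coin in box 4 | the host opened box 3) = (1/39) / (1/3) = 1/13.

1/13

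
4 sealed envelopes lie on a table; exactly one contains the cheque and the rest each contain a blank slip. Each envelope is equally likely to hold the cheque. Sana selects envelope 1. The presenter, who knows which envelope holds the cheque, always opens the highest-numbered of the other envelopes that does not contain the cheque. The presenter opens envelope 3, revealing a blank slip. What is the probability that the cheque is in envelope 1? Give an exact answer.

0

Condition on the true location of the cheque.
If it is in either of envelopes 1 and 2 (prior 1/4 each): the presenter would have opened envelope 4 instead, probability 0; weight (1/4)·0 = 0 each.
If it is in envelope 3 (prior 1/4): the presenter opened envelope 3, so this case is ruled out; weight (1/4)·0 = 0.
If it is in envelope 4 (prior 1/4): envelope 3 is the highest-numbered option available, probability 1; weight (1/4)·1 = 1/4.
The weights sum to 1/4.
So P(the cheque in envelope 1 | the presenter opened envelope 3) = 0 / (1/4) = 0.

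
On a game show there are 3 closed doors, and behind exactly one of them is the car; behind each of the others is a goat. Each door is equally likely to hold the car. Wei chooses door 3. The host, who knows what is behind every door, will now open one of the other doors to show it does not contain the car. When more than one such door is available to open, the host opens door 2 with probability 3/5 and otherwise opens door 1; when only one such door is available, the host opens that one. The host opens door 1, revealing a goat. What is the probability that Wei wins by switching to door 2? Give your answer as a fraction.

5/7

Apply Bayes' rule, conditioning on where the car actually is.
If it is behind door 1 (prior 1/3): the host opened door 1, so this case is ruled out; weight (1/3)·0 = 0.
If it is behind door 2 (prior 1/3): only door 1 is available, probability 1; weight (1/3)·1 = 1/3.
If it is behind door 3 (prior 1/3): door 2 is available but not opened, probability 2/5; weight (1/3)·(2/5) = 2/15.
The weights sum to 7/15.
So P(the car behind door 2 | the host opened door 1) = (1/3) / (7/15) = 5/7.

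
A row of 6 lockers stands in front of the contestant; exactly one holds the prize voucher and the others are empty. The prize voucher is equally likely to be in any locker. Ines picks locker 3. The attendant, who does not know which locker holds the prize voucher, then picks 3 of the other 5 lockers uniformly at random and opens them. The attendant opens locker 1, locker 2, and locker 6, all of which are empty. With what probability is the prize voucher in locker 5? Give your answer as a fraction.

1/3

Condition on the true location of the prize voucher.
If it is in any of lockers 1, 2, and 6 (prior 1/6 each): that locker was opened and seen not to hold the prize — ruled out; weight (1/6)·0 = 0 each.
If it is in any of lockers 3, 4, and 5 (prior 1/6 each): the attendant picks exactly this set with probability 1/10 regardless, and none is the prize; weight (1/6)·(1/10) = 1/60 each.
The weights sum to 1/20.
So P(the prize voucher in locker 5 | the attendant opened locker 1, locker 2, and locker 6) = (1/60) / (1/20) = 1/3.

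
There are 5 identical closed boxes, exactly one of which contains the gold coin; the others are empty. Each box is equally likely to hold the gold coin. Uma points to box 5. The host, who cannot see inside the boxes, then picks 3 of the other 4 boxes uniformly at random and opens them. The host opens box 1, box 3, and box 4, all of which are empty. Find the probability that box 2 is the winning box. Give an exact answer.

Apply Bayes' rule, conditioning on where the gold coin actually is.
If it is in any of boxes 1, 3, and 4 (prior 1/5 each): that box was opened and seen not to hold the prize — ruled out; weight (1/5)·0 = 0 each.
If it is in either of boxes 2 and 5 (prior 1/5 each): the host picks exactly this set with probability 1/4 regardless, and none is the prize; weight (1/5)·(1/4) = 1/20 each.
The weights sum to 1/10.
So P(the gold coin in box 2 | the host opened box 1, box 3, and box 4) = (1/20) / (1/10) = 1/2.

1/2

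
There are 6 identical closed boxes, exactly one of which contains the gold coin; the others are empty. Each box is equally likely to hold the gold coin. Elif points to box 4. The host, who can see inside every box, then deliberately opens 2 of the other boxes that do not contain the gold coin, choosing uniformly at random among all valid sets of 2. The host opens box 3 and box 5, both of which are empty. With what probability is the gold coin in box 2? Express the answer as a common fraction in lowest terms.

Condition on the true location of the gold coin.
If it is in any of boxes 1, 2, and 6 (prior 1/6 each): the host has 6 equally likely choices, so probability 1/6; weight (1/6)·(1/6) = 1/36 each.
If it is in either of boxes 3 and 5 (prior 1/6 each): that box was opened and seen not to hold the prize — ruled out; weight (1/6)·0 = 0 each.
If it is in box 4 (prior 1/6): the host has 10 equally likely choices, so probability 1/10; weight (1/6)·(1/10) = 1/60.
The weights sum to 1/10.
So P(the gold coin in box 2 | the host opened box 3 and box 5) = (1/36) / (1/10) = 5/18.

5/18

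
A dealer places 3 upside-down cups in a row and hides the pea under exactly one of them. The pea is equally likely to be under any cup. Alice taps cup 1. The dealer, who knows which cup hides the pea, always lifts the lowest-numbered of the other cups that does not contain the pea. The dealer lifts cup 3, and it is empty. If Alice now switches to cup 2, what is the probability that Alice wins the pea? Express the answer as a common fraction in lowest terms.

1

Consider each possible location of the pea in turn.
If it is under cup 1 (prior 1/3): the dealer would have opened cup 2 instead, probability 0; weight (1/3)·0 = 0.
If it is under cup 2 (prior 1/3): cup 3 is the lowest-numbered option available, probability 1; weight (1/3)·1 = 1/3.
If it is under cup 3 (prior 1/3): the dealer opened cup 3, so this case is ruled out; weight (1/3)·0 = 0.
The weights sum to 1/3.
So P(the pea under cup 2 | the dealer opened cup 3) = (1/3) / (1/3) = 1.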